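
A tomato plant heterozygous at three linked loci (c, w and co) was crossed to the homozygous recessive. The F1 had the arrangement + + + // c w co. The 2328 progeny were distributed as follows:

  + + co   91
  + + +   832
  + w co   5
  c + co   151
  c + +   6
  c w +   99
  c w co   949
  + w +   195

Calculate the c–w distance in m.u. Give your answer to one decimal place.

15.3 m.u.

The two rarest classes, c + + and + w co, are the double crossovers. Comparing them with the parentals, only the c allele has switched, so c is the middle locus and the order is co – c – w.
Crossovers in the c–w interval produce the single-crossover classes + w + and c + co (195 + 151 = 346) plus the double crossovers (11).
RF(c–w) = (346 + 11) / 2328 = 357/2328 = 0.1534 → 15.3 m.u.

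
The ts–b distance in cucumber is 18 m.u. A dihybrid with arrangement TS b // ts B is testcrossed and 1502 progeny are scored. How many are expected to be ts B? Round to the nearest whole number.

A map distance of 18 m.u. corresponds to a recombination frequency of 0.180.
The F1 is TS b / ts B, so ts B is a parental gamete class with expected frequency (1 − r)/2 = 0.820/2 = 0.4100.
Expected number = 0.4100 × 1502 = 615.82 ≈ 616.

616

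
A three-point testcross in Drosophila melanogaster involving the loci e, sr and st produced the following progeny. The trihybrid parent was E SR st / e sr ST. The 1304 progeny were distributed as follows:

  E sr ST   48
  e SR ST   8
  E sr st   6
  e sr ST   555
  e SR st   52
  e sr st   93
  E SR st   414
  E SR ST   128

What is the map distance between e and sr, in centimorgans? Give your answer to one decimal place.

The two rarest classes, E sr st and e SR ST, are the double crossovers. Comparing them with the parentals, only the sr allele has switched, so sr is the middle locus and the order is st – sr – e.
Crossovers in the sr–e interval produce the single-crossover classes e SR st and E sr ST (52 + 48 = 100) plus the double crossovers (14).
RF(sr–e) = (100 + 14) / 1304 = 114/1304 = 0.0874 → 8.7 centimorgans.

8.7 centimorgans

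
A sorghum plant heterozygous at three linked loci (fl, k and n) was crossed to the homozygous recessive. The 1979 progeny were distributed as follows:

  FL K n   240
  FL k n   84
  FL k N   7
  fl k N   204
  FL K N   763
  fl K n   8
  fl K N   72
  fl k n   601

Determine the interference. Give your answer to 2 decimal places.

The two most frequent reciprocal classes, FL K N and fl k n, are the parental types, so the F1 was FL K N / fl k n.
The two rarest classes, FL k N and fl K n, are the double crossovers. Comparing them with the parentals, only the k allele has switched, so k is the middle locus and the order is n – k – fl.
n–k: (444 + 15)/1979 = 0.2319; k–fl: (156 + 15)/1979 = 0.0864.
Expected DCO frequency = 0.2319 × 0.0864 ≈ 0.02004; observed = 15/1979 ≈ 0.00758.
Coefficient of coincidence = 0.00758/0.02004 ≈ 0.38; interference = 1 − 0.38 = 0.62.

0.62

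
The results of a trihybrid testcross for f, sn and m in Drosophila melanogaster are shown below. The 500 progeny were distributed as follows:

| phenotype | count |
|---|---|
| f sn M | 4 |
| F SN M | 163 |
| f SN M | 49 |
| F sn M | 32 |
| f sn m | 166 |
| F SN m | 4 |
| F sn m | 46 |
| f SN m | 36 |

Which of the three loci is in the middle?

The two most frequent reciprocal classes, F SN M and f sn m, are the parental types, so the F1 was F SN M / f sn m.
The two rarest classes, F SN m and f sn M, are the double crossovers. Comparing them with the parentals, only the m allele has switched, so m is the middle locus and the order is sn – m – f.

m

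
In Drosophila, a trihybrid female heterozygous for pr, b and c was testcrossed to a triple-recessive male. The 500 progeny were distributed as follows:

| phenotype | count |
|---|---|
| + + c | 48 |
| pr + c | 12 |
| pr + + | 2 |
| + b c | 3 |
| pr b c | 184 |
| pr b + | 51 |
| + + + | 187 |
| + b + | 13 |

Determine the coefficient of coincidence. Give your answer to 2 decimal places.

The two most frequent reciprocal classes, pr b c and + + +, are the parental types, so the F1 was pr b c / + + +.
The two rarest classes, + b c and pr + +, are the double crossovers. Comparing them with the parentals, only the pr allele has switched, so pr is the middle locus and the order is c – pr – b.
c–pr: (99 + 5)/500 = 0.2080; pr–b: (25 + 5)/500 = 0.0600.
Expected DCO frequency = 0.2080 × 0.0600 ≈ 0.01248; observed = 5/500 ≈ 0.01000.
Coefficient of coincidence = 0.01000/0.01248 ≈ 0.80.

0.80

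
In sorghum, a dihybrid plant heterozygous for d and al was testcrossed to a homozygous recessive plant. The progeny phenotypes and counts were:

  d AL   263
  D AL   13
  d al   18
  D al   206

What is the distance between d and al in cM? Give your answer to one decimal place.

6.2 cM

The two most frequent classes, D al (206) and d AL (263), are the parental types, so the F1 was D al / d AL.
The recombinant classes are D AL and d al: 13 + 18 = 31.
Recombination frequency = 31/500 = 0.0620 ≈ 6.2%, i.e. 6.2 cM.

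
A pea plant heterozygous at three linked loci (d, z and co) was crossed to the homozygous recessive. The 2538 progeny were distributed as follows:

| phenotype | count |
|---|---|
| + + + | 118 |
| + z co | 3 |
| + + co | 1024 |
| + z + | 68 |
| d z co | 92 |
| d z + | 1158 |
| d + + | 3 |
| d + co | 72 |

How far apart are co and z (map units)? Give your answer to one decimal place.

8.5 map units

The two most frequent reciprocal classes, d z + and + + co, are the parental types, so the F1 was d z + / + + co.
The two rarest classes, d + + and + z co, are the double crossovers. Comparing them with the parentals, only the z allele has switched, so z is the middle locus and the order is d – z – co.
Crossovers in the z–co interval produce the single-crossover classes d z co and + + + (92 + 118 = 210) plus the double crossovers (6).
RF(z–co) = (210 + 6) / 2538 = 216/2538 = 0.0851 → 8.5 map units.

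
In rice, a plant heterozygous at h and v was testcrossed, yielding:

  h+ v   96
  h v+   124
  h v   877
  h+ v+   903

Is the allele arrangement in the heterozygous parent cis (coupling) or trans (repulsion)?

The two most frequent classes are h+ v+ (903) and h v (877); these are the parental (non-recombinant) types.
So the F1 carried h+ v+ on one chromosome and h v on the other — the recessive alleles are on the same chromosome (cis / coupling).

cis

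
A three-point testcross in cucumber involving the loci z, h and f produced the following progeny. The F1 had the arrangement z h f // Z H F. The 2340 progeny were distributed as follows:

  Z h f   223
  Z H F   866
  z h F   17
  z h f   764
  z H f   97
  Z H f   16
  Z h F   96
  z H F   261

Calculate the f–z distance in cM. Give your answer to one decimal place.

The two rarest classes, z h F and Z H f, are the double crossovers. Comparing them with the parentals, only the f allele has switched, so f is the middle locus and the order is z – f – h.
Crossovers in the z–f interval produce the single-crossover classes Z h f and z H F (223 + 261 = 484) plus the double crossovers (33).
RF(z–f) = (484 + 33) / 2340 = 517/2340 = 0.2209 → 22.1 cM.

22.1 cM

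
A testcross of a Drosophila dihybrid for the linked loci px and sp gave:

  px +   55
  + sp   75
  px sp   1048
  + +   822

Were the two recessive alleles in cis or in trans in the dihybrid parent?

The two most frequent classes are + + (822) and px sp (1048); these are the parental (non-recombinant) types.
So the F1 carried + + on one chromosome and px sp on the other — the recessive alleles are on the same chromosome (cis / coupling).

cis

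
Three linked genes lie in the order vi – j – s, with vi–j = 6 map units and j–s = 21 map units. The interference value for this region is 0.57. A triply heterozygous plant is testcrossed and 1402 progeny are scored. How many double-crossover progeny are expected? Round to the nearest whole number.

Map distances give recombination frequencies of 0.060 and 0.210 for the two intervals.
With interference 0.57 (so coincidence = 0.43), expected double-crossover frequency = 0.060 × 0.210 × 0.43 = 0.00542.
Expected number = 0.00542 × 1402 = 7.60 ≈ 8.

8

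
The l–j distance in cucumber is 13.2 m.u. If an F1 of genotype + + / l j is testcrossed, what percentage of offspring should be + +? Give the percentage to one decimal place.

A map distance of 13.2 m.u. corresponds to a recombination frequency of 0.132.
The F1 is + + / l j, so + + is a parental gamete class with expected frequency (1 − r)/2 = 0.868/2 = 0.4340.
That is 0.4340 = 43.4% of the progeny.

43.4%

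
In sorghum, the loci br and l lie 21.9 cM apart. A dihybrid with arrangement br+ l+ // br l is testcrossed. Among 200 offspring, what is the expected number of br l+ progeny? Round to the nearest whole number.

A map distance of 21.9 cM corresponds to a recombination frequency of 0.219.
The F1 is br+ l+ / br l, so br l+ is a recombinant gamete class with expected frequency r/2 = 0.219/2 = 0.1095.
Expected number = 0.1095 × 200 = 21.90 ≈ 22.

22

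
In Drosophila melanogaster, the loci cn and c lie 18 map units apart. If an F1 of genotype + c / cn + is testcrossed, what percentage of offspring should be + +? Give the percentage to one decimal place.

A map distance of 18 map units corresponds to a recombination frequency of 0.180.
The F1 is + c / cn +, so + + is a recombinant gamete class with expected frequency r/2 = 0.180/2 = 0.0900.
That is 0.0900 = 9.0% of the progeny.

9.0%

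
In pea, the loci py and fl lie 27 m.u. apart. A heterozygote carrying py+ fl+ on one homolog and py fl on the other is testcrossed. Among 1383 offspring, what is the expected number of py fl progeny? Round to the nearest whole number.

A map distance of 27 m.u. corresponds to a recombination frequency of 0.270.
The F1 is py+ fl+ / py fl, so py fl is a parental gamete class with expected frequency (1 − r)/2 = 0.730/2 = 0.3650.
Expected number = 0.3650 × 1383 = 504.80 ≈ 505.

505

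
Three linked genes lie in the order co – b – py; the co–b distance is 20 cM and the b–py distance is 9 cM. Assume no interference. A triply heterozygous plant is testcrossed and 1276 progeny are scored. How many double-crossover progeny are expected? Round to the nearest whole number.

23

Map distances give recombination frequencies of 0.200 and 0.090 for the two intervals.
With no interference, expected double-crossover frequency = 0.200 × 0.090 = 0.01800.
Expected number = 0.01800 × 1276 = 22.97 ≈ 23.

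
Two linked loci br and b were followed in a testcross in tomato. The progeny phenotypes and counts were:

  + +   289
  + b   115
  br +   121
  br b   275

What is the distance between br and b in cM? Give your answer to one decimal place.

29.5 cM

The two most frequent classes, + + (289) and br b (275), are the parental types, so the F1 was + + / br b.
The recombinant classes are + b and br +: 115 + 121 = 236.
Recombination frequency = 236/800 = 0.2950 ≈ 29.5%, i.e. 29.5 cM.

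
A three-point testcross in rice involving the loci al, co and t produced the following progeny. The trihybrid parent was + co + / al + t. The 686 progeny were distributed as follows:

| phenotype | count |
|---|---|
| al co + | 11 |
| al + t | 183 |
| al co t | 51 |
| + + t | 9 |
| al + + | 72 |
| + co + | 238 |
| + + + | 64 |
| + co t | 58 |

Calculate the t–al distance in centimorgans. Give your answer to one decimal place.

The two rarest classes, al co + and + + t, are the double crossovers. Comparing them with the parentals, only the al allele has switched, so al is the middle locus and the order is co – al – t.
Crossovers in the al–t interval produce the single-crossover classes + co t and al + + (58 + 72 = 130) plus the double crossovers (20).
RF(al–t) = (130 + 20) / 686 = 150/686 = 0.2187 → 21.9 centimorgans.

21.9 centimorgans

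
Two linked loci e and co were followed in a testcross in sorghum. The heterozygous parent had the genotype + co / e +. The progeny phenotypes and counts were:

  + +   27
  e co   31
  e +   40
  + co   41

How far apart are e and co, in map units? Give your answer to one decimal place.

The recombinant classes are + + and e co: 27 + 31 = 58.
Recombination frequency = 58/139 = 0.4173 ≈ 41.7%, i.e. 41.7 map units.

41.7 map units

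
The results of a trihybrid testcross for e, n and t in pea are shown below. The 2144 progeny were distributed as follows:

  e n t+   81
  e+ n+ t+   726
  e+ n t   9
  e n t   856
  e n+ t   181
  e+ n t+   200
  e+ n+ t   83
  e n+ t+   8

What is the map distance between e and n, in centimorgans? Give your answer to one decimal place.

18.6 centimorgans

The two most frequent reciprocal classes, e+ n+ t+ and e n t, are the parental types, so the F1 was e+ n+ t+ / e n t.
The two rarest classes, e n+ t+ and e+ n t, are the double crossovers. Comparing them with the parentals, only the e allele has switched, so e is the middle locus and the order is n – e – t.
Crossovers in the n–e interval produce the single-crossover classes e+ n t+ and e n+ t (200 + 181 = 381) plus the double crossovers (17).
RF(n–e) = (381 + 17) / 2144 = 398/2144 = 0.1856 → 18.6 centimorgans.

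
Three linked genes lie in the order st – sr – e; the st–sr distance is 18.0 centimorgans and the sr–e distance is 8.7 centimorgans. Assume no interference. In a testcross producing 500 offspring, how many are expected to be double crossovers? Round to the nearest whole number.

8

Map distances give recombination frequencies of 0.180 and 0.087 for the two intervals.
With no interference, expected double-crossover frequency = 0.180 × 0.087 = 0.01566.
Expected number = 0.01566 × 500 = 7.83 ≈ 8.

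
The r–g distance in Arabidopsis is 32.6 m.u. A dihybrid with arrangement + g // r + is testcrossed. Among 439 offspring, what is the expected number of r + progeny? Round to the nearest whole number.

148

A map distance of 32.6 m.u. corresponds to a recombination frequency of 0.326.
The F1 is + g / r +, so r + is a parental gamete class with expected frequency (1 − r)/2 = 0.674/2 = 0.3370.
Expected number = 0.3370 × 439 = 147.94 ≈ 148.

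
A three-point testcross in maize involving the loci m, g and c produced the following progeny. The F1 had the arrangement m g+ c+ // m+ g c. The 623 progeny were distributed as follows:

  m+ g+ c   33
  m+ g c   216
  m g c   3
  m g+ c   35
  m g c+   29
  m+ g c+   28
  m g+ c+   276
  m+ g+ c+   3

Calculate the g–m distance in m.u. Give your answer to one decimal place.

10.9 m.u.

The two rarest classes, m+ g+ c+ and m g c, are the double crossovers. Comparing them with the parentals, only the m allele has switched, so m is the middle locus and the order is c – m – g.
Crossovers in the m–g interval produce the single-crossover classes m g c+ and m+ g+ c (29 + 33 = 62) plus the double crossovers (6).
RF(m–g) = (62 + 6) / 623 = 68/623 = 0.1091 → 10.9 m.u.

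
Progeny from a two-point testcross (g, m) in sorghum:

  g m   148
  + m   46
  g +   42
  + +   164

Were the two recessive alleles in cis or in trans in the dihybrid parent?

cis

The two most frequent classes are + + (164) and g m (148); these are the parental (non-recombinant) types.
So the F1 carried + + on one chromosome and g m on the other — the recessive alleles are on the same chromosome (cis / coupling).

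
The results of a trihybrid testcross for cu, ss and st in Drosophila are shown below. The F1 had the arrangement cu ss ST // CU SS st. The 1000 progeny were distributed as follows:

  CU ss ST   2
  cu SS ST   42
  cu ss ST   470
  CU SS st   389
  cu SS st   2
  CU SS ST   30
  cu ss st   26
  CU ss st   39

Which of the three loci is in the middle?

The two rarest classes, CU ss ST and cu SS st, are the double crossovers. Comparing them with the parentals, only the cu allele has switched, so cu is the middle locus and the order is ss – cu – st.

cu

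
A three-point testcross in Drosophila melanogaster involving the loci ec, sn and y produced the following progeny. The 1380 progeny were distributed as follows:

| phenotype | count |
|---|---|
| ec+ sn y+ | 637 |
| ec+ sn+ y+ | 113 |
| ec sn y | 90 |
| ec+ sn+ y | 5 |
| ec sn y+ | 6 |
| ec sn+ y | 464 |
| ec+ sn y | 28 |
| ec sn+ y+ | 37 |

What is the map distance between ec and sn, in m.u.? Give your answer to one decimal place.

15.5 m.u.

The two most frequent reciprocal classes, ec sn+ y and ec+ sn y+, are the parental types, so the F1 was ec sn+ y / ec+ sn y+.
The two rarest classes, ec+ sn+ y and ec sn y+, are the double crossovers. Comparing them with the parentals, only the ec allele has switched, so ec is the middle locus and the order is sn – ec – y.
Crossovers in the sn–ec interval produce the single-crossover classes ec sn y and ec+ sn+ y+ (90 + 113 = 203) plus the double crossovers (11).
RF(sn–ec) = (203 + 11) / 1380 = 214/1380 = 0.1551 → 15.5 m.u.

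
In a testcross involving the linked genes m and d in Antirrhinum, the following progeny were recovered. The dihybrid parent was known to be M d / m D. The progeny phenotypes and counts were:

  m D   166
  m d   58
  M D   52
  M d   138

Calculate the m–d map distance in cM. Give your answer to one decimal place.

The recombinant classes are M D and m d: 52 + 58 = 110.
Recombination frequency = 110/414 = 0.2657 ≈ 26.6%, i.e. 26.6 cM.

26.6 cM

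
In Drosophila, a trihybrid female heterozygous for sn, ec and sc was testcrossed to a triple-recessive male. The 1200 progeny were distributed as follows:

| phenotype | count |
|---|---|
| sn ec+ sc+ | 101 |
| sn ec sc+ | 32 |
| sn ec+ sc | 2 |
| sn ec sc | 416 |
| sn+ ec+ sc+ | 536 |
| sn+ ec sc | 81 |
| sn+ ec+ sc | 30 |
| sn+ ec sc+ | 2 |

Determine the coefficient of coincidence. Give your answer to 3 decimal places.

The two most frequent reciprocal classes, sn ec sc and sn+ ec+ sc+, are the parental types, so the F1 was sn ec sc / sn+ ec+ sc+.
The two rarest classes, sn ec+ sc and sn+ ec sc+, are the double crossovers. Comparing them with the parentals, only the ec allele has switched, so ec is the middle locus and the order is sc – ec – sn.
sc–ec: (62 + 4)/1200 = 0.0550; ec–sn: (182 + 4)/1200 = 0.1550.
Expected DCO frequency = 0.0550 × 0.1550 ≈ 0.00852; observed = 4/1200 ≈ 0.00333.
Coefficient of coincidence = 0.00333/0.00852 ≈ 0.391.

0.391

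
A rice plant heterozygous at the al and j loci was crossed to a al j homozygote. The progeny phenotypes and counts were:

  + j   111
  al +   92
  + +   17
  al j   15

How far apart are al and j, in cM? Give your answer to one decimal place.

The two most frequent classes, + j (111) and al + (92), are the parental types, so the F1 was + j / al +.
The recombinant classes are + + and al j: 17 + 15 = 32.
Recombination frequency = 32/235 = 0.1362 ≈ 13.6%, i.e. 13.6 cM.

13.6 cM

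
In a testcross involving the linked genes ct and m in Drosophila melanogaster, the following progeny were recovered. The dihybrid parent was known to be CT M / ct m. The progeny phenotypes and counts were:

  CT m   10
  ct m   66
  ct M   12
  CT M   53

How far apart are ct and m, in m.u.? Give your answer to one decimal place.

The recombinant classes are CT m and ct M: 10 + 12 = 22.
Recombination frequency = 22/141 = 0.1560 ≈ 15.6%, i.e. 15.6 m.u.

15.6 m.u.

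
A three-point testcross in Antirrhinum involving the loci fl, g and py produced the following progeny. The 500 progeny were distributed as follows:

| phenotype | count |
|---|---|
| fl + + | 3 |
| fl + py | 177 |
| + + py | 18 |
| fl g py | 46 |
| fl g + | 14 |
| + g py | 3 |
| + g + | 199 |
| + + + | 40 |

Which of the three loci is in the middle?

py

The two most frequent reciprocal classes, + g + and fl + py, are the parental types, so the F1 was + g + / fl + py.
The two rarest classes, + g py and fl + +, are the double crossovers. Comparing them with the parentals, only the py allele has switched, so py is the middle locus and the order is g – py – fl.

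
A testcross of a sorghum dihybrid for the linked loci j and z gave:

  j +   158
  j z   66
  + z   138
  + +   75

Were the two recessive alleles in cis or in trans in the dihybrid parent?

trans

The two most frequent classes are + z (138) and j + (158); these are the parental (non-recombinant) types.
So the F1 carried + z on one chromosome and j + on the other — the recessive alleles are on opposite chromosomes (trans / repulsion).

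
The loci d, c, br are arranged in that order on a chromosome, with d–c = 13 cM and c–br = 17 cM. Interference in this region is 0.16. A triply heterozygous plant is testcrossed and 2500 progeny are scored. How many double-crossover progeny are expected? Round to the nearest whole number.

Map distances give recombination frequencies of 0.130 and 0.170 for the two intervals.
With interference 0.16 (so coincidence = 0.84), expected double-crossover frequency = 0.130 × 0.170 × 0.84 = 0.01856.
Expected number = 0.01856 × 2500 = 46.41 ≈ 46.

46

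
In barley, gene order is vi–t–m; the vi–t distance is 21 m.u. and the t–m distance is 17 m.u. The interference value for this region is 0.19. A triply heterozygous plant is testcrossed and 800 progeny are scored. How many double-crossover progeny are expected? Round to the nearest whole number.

23

Map distances give recombination frequencies of 0.210 and 0.170 for the two intervals.
With interference 0.19 (so coincidence = 0.81), expected double-crossover frequency = 0.210 × 0.170 × 0.81 = 0.02892.
Expected number = 0.02892 × 800 = 23.13 ≈ 23.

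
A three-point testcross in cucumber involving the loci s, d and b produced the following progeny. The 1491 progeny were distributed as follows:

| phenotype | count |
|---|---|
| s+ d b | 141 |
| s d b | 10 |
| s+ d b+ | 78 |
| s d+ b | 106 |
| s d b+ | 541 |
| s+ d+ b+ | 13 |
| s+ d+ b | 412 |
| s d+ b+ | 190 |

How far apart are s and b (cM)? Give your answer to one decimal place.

The two most frequent reciprocal classes, s+ d+ b and s d b+, are the parental types, so the F1 was s+ d+ b / s d b+.
The two rarest classes, s+ d+ b+ and s d b, are the double crossovers. Comparing them with the parentals, only the b allele has switched, so b is the middle locus and the order is s – b – d.
Crossovers in the s–b interval produce the single-crossover classes s d+ b and s+ d b+ (106 + 78 = 184) plus the double crossovers (23).
RF(s–b) = (184 + 23) / 1491 = 207/1491 = 0.1388 → 13.9 cM.

13.9 cM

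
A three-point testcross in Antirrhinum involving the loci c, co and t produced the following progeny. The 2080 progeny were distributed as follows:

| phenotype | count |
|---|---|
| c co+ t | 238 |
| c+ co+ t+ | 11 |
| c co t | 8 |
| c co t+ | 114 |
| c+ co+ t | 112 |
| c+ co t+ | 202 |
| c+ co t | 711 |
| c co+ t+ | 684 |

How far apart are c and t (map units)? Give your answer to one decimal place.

22.1 map units

The two most frequent reciprocal classes, c+ co t and c co+ t+, are the parental types, so the F1 was c+ co t / c co+ t+.
The two rarest classes, c co t and c+ co+ t+, are the double crossovers. Comparing them with the parentals, only the c allele has switched, so c is the middle locus and the order is t – c – co.
Crossovers in the t–c interval produce the single-crossover classes c+ co t+ and c co+ t (202 + 238 = 440) plus the double crossovers (19).
RF(t–c) = (440 + 19) / 2080 = 459/2080 = 0.2207 → 22.1 map units.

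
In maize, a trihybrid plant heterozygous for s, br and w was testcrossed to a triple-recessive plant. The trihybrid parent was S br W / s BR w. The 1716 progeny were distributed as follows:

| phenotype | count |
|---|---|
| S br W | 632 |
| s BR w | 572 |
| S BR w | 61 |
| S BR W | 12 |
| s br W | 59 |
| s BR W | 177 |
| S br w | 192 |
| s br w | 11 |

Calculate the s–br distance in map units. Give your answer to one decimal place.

The two rarest classes, S BR W and s br w, are the double crossovers. Comparing them with the parentals, only the br allele has switched, so br is the middle locus and the order is w – br – s.
Crossovers in the br–s interval produce the single-crossover classes s br W and S BR w (59 + 61 = 120) plus the double crossovers (23).
RF(br–s) = (120 + 23) / 1716 = 143/1716 = 0.0833 → 8.3 map units.

8.3 map units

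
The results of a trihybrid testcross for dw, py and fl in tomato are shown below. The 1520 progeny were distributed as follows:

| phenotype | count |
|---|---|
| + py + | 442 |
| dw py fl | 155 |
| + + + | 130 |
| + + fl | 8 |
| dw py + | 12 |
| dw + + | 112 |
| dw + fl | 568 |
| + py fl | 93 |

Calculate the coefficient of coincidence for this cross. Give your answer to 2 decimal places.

0.44

The two most frequent reciprocal classes, + py + and dw + fl, are the parental types, so the F1 was + py + / dw + fl.
The two rarest classes, dw py + and + + fl, are the double crossovers. Comparing them with the parentals, only the dw allele has switched, so dw is the middle locus and the order is py – dw – fl.
py–dw: (285 + 20)/1520 = 0.2007; dw–fl: (205 + 20)/1520 = 0.1480.
Expected DCO frequency = 0.2007 × 0.1480 ≈ 0.02970; observed = 20/1520 ≈ 0.01316.
Coefficient of coincidence = 0.01316/0.02970 ≈ 0.44.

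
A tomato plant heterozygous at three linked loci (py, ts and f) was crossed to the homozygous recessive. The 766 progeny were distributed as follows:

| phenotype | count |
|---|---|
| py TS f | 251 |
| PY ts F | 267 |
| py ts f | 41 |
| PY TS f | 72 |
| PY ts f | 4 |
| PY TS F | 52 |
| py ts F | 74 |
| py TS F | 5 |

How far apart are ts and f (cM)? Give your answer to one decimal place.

13.3 cM

The two most frequent reciprocal classes, py TS f and PY ts F, are the parental types, so the F1 was py TS f / PY ts F.
The two rarest classes, py TS F and PY ts f, are the double crossovers. Comparing them with the parentals, only the f allele has switched, so f is the middle locus and the order is ts – f – py.
Crossovers in the ts–f interval produce the single-crossover classes py ts f and PY TS F (41 + 52 = 93) plus the double crossovers (9).
RF(ts–f) = (93 + 9) / 766 = 102/766 = 0.1332 → 13.3 cM.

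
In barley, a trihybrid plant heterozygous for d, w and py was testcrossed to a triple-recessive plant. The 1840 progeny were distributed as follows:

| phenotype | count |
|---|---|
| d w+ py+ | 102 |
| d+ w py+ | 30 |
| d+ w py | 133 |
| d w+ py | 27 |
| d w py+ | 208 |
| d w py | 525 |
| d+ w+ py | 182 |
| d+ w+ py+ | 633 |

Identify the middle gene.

w

The two most frequent reciprocal classes, d+ w+ py+ and d w py, are the parental types, so the F1 was d+ w+ py+ / d w py.
The two rarest classes, d+ w py+ and d w+ py, are the double crossovers. Comparing them with the parentals, only the w allele has switched, so w is the middle locus and the order is d – w – py.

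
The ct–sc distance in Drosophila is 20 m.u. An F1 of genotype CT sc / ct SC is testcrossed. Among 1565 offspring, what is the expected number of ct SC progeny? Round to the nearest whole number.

A map distance of 20 m.u. corresponds to a recombination frequency of 0.200.
The F1 is CT sc / ct SC, so ct SC is a parental gamete class with expected frequency (1 − r)/2 = 0.800/2 = 0.4000.
Expected number = 0.4000 × 1565 = 626.00 ≈ 626.

626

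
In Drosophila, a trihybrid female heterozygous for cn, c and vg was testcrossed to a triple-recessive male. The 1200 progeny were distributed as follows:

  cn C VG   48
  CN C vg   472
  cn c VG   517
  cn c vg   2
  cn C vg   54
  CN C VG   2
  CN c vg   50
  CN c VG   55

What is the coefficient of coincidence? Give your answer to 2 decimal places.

0.42

The two most frequent reciprocal classes, cn c VG and CN C vg, are the parental types, so the F1 was cn c VG / CN C vg.
The two rarest classes, cn c vg and CN C VG, are the double crossovers. Comparing them with the parentals, only the vg allele has switched, so vg is the middle locus and the order is cn – vg – c.
cn–vg: (109 + 4)/1200 = 0.0942; vg–c: (98 + 4)/1200 = 0.0850.
Expected DCO frequency = 0.0942 × 0.0850 ≈ 0.00801; observed = 4/1200 ≈ 0.00333.
Coefficient of coincidence = 0.00333/0.00801 ≈ 0.42.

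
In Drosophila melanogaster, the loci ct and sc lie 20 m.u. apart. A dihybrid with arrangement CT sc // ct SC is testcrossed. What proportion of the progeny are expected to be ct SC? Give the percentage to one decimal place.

A map distance of 20 m.u. corresponds to a recombination frequency of 0.200.
The F1 is CT sc / ct SC, so ct SC is a parental gamete class with expected frequency (1 − r)/2 = 0.800/2 = 0.4000.
That is 0.4000 = 40.0% of the progeny.

40.0%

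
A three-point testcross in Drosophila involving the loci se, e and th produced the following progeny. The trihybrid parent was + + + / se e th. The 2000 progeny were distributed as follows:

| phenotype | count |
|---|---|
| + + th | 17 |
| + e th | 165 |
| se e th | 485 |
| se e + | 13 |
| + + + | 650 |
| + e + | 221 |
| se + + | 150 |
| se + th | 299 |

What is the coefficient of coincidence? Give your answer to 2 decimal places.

0.32

The two rarest classes, + + th and se e +, are the double crossovers. Comparing them with the parentals, only the th allele has switched, so th is the middle locus and the order is e – th – se.
e–th: (520 + 30)/2000 = 0.2750; th–se: (315 + 30)/2000 = 0.1725.
Expected DCO frequency = 0.2750 × 0.1725 ≈ 0.04744; observed = 30/2000 ≈ 0.01500.
Coefficient of coincidence = 0.01500/0.04744 ≈ 0.32.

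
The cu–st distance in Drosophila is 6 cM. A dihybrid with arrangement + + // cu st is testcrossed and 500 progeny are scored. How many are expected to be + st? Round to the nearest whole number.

A map distance of 6 cM corresponds to a recombination frequency of 0.060.
The F1 is + + / cu st, so + st is a recombinant gamete class with expected frequency r/2 = 0.060/2 = 0.0300.
Expected number = 0.0300 × 500 = 15.00 ≈ 15.

15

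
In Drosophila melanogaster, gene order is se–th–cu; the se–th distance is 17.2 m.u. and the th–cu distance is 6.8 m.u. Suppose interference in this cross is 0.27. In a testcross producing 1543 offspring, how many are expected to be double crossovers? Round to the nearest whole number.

13

Map distances give recombination frequencies of 0.172 and 0.068 for the two intervals.
With interference 0.27 (so coincidence = 0.73), expected double-crossover frequency = 0.172 × 0.068 × 0.73 = 0.00854.
Expected number = 0.00854 × 1543 = 13.17 ≈ 13.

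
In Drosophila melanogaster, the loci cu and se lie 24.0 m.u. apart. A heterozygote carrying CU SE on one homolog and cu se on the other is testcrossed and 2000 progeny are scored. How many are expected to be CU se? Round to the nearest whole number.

240

A map distance of 24.0 m.u. corresponds to a recombination frequency of 0.240.
The F1 is CU SE / cu se, so CU se is a recombinant gamete class with expected frequency r/2 = 0.240/2 = 0.1200.
Expected number = 0.1200 × 2000 = 240.00 ≈ 240.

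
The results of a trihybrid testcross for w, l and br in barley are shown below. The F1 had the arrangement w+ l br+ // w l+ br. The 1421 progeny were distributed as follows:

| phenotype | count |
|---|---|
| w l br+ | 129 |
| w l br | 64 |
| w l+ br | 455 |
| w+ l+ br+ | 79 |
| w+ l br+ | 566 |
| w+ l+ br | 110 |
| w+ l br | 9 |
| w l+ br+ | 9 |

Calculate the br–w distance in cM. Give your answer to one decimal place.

18.1 cM

The two rarest classes, w+ l br and w l+ br+, are the double crossovers. Comparing them with the parentals, only the br allele has switched, so br is the middle locus and the order is l – br – w.
Crossovers in the br–w interval produce the single-crossover classes w l br+ and w+ l+ br (129 + 110 = 239) plus the double crossovers (18).
RF(br–w) = (239 + 18) / 1421 = 257/1421 = 0.1809 → 18.1 cM.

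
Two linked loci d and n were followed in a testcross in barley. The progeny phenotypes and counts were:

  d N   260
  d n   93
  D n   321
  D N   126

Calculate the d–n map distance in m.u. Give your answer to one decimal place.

27.4 m.u.

The two most frequent classes, D n (321) and d N (260), are the parental types, so the F1 was D n / d N.
The recombinant classes are D N and d n: 126 + 93 = 219.
Recombination frequency = 219/800 = 0.2737 ≈ 27.4%, i.e. 27.4 m.u.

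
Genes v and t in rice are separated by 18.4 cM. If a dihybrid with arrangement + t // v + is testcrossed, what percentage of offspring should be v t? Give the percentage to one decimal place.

9.2%

A map distance of 18.4 cM corresponds to a recombination frequency of 0.184.
The F1 is + t / v +, so v t is a recombinant gamete class with expected frequency r/2 = 0.184/2 = 0.0920.
That is 0.0920 = 9.2% of the progeny.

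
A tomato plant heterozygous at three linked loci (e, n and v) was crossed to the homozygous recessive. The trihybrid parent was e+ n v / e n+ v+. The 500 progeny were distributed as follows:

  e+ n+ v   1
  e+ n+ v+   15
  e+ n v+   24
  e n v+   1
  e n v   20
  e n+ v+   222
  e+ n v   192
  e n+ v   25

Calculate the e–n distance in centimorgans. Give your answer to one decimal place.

The two rarest classes, e+ n+ v and e n v+, are the double crossovers. Comparing them with the parentals, only the n allele has switched, so n is the middle locus and the order is e – n – v.
Crossovers in the e–n interval produce the single-crossover classes e n v and e+ n+ v+ (20 + 15 = 35) plus the double crossovers (2).
RF(e–n) = (35 + 2) / 500 = 37/500 = 0.0740 → 7.4 centimorgans.

7.4 centimorgans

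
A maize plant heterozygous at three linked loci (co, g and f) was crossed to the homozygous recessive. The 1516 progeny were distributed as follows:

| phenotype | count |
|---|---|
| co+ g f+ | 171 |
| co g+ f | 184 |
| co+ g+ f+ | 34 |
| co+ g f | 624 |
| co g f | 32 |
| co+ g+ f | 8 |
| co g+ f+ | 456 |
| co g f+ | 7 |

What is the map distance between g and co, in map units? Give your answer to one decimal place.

5.3 map units

The two most frequent reciprocal classes, co g+ f+ and co+ g f, are the parental types, so the F1 was co g+ f+ / co+ g f.
The two rarest classes, co g f+ and co+ g+ f, are the double crossovers. Comparing them with the parentals, only the g allele has switched, so g is the middle locus and the order is f – g – co.
Crossovers in the g–co interval produce the single-crossover classes co+ g+ f+ and co g f (34 + 32 = 66) plus the double crossovers (15).
RF(g–co) = (66 + 15) / 1516 = 81/1516 = 0.0534 → 5.3 map units.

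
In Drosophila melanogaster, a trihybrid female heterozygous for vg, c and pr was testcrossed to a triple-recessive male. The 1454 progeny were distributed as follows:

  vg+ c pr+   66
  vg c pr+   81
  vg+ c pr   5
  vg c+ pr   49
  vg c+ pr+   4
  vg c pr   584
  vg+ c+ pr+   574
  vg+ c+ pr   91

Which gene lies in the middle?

The two most frequent reciprocal classes, vg+ c+ pr+ and vg c pr, are the parental types, so the F1 was vg+ c+ pr+ / vg c pr.
The two rarest classes, vg c+ pr+ and vg+ c pr, are the double crossovers. Comparing them with the parentals, only the vg allele has switched, so vg is the middle locus and the order is c – vg – pr.

vg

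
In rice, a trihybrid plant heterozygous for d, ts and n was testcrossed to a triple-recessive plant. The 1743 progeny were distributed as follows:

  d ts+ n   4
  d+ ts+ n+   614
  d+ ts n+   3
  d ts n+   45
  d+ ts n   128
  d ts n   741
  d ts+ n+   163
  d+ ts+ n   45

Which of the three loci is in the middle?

The two most frequent reciprocal classes, d+ ts+ n+ and d ts n, are the parental types, so the F1 was d+ ts+ n+ / d ts n.
The two rarest classes, d+ ts n+ and d ts+ n, are the double crossovers. Comparing them with the parentals, only the ts allele has switched, so ts is the middle locus and the order is n – ts – d.

ts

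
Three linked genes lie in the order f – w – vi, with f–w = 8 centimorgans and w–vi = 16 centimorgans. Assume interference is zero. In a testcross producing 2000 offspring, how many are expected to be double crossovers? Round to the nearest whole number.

Map distances give recombination frequencies of 0.080 and 0.160 for the two intervals.
With no interference, expected double-crossover frequency = 0.080 × 0.160 = 0.01280.
Expected number = 0.01280 × 2000 = 25.60 ≈ 26.

26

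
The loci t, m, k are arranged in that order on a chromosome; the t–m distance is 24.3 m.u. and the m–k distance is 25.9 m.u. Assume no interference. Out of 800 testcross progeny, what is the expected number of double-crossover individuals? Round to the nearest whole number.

50

Map distances give recombination frequencies of 0.243 and 0.259 for the two intervals.
With no interference, expected double-crossover frequency = 0.243 × 0.259 = 0.06294.
Expected number = 0.06294 × 800 = 50.35 ≈ 50.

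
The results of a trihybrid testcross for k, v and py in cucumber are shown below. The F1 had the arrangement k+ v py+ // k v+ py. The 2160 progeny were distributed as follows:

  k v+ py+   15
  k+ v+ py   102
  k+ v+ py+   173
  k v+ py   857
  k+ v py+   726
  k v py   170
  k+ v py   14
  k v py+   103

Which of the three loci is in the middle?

py

The two rarest classes, k+ v py and k v+ py+, are the double crossovers. Comparing them with the parentals, only the py allele has switched, so py is the middle locus and the order is v – py – k.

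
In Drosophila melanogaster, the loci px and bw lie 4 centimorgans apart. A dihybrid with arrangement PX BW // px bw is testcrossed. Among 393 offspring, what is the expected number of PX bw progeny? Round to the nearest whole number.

A map distance of 4 centimorgans corresponds to a recombination frequency of 0.040.
The F1 is PX BW / px bw, so PX bw is a recombinant gamete class with expected frequency r/2 = 0.040/2 = 0.0200.
Expected number = 0.0200 × 393 = 7.86 ≈ 8.

8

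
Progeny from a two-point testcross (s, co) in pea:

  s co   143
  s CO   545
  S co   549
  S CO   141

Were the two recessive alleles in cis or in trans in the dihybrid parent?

trans

The two most frequent classes are S co (549) and s CO (545); these are the parental (non-recombinant) types.
So the F1 carried S co on one chromosome and s CO on the other — the recessive alleles are on opposite chromosomes (trans / repulsion).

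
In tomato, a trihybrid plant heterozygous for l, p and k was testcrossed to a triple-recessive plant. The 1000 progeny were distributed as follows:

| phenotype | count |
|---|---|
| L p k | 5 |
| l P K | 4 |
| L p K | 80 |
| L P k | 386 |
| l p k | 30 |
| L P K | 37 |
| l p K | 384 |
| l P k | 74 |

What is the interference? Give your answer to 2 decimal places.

0.27

The two most frequent reciprocal classes, L P k and l p K, are the parental types, so the F1 was L P k / l p K.
The two rarest classes, L p k and l P K, are the double crossovers. Comparing them with the parentals, only the p allele has switched, so p is the middle locus and the order is l – p – k.
l–p: (154 + 9)/1000 = 0.1630; p–k: (67 + 9)/1000 = 0.0760.
Expected DCO frequency = 0.1630 × 0.0760 ≈ 0.01239; observed = 9/1000 ≈ 0.00900.
Coefficient of coincidence = 0.00900/0.01239 ≈ 0.73; interference = 1 − 0.73 = 0.27.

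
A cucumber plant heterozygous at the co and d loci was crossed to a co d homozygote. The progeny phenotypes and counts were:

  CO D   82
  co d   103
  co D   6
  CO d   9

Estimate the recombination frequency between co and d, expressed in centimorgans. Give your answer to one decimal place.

The two most frequent classes, CO D (82) and co d (103), are the parental types, so the F1 was CO D / co d.
The recombinant classes are CO d and co D: 9 + 6 = 15.
Recombination frequency = 15/200 = 0.0750 ≈ 7.5%, i.e. 7.5 centimorgans.

7.5 centimorgans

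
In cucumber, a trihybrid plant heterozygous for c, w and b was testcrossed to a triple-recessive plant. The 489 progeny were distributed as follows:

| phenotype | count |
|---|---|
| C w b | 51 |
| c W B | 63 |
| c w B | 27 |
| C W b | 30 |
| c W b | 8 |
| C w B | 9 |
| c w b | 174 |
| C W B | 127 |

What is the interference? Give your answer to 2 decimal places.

0.14

The two most frequent reciprocal classes, c w b and C W B, are the parental types, so the F1 was c w b / C W B.
The two rarest classes, c W b and C w B, are the double crossovers. Comparing them with the parentals, only the w allele has switched, so w is the middle locus and the order is c – w – b.
c–w: (114 + 17)/489 = 0.2679; w–b: (57 + 17)/489 = 0.1513.
Expected DCO frequency = 0.2679 × 0.1513 ≈ 0.04053; observed = 17/489 ≈ 0.03476.
Coefficient of coincidence = 0.03476/0.04053 ≈ 0.86; interference = 1 − 0.86 = 0.14.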